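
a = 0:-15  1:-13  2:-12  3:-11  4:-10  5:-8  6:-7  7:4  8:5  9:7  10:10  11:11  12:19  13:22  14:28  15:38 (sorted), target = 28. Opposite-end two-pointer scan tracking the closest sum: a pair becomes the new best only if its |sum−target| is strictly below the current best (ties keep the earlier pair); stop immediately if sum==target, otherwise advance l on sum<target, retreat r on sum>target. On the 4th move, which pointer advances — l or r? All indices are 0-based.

[0,15] -15+38=23 d=5 * → l++
[1,15] -13+38=25 d=3 * → l++
[2,15] -12+38=26 d=2 * → l++
[3,15] -11+38=27 d=1 * → l++

l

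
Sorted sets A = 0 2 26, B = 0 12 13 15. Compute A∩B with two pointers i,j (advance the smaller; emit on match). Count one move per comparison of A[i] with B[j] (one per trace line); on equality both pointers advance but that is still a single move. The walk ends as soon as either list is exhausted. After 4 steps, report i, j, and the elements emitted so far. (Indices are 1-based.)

i=3, j=4, emitted=[0]

i=1 j=1: 0==0 emit, i++,j++
i=2 j=2: 2<12, i++
i=3 j=2: 26>12, j++
i=3 j=3: 26>13, j++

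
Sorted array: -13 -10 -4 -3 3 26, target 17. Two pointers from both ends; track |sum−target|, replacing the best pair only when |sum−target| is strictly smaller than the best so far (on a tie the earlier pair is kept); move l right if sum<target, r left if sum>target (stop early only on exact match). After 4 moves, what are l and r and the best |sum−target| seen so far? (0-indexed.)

l=3, r=4, best |Δ|=1

[0,5] -13+26=13 d=4 * → l++
[1,5] -10+26=16 d=1 * → l++
[2,5] -4+26=22 d=5 → r--
[2,4] -4+3=-1 d=18 → l++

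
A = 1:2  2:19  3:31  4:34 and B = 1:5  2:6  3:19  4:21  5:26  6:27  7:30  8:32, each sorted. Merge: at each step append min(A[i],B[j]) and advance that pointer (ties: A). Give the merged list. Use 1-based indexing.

i=1 j=1: A[i]=2<=B[j]=5 take 2, i++
i=2 j=1: A[i]=19>B[j]=5 take 5, j++
i=2 j=2: A[i]=19>B[j]=6 take 6, j++
i=2 j=3: A[i]=19<=B[j]=19 take 19, i++
i=3 j=3: A[i]=31>B[j]=19 take 19, j++
i=3 j=4: A[i]=31>B[j]=21 take 21, j++
i=3 j=5: A[i]=31>B[j]=26 take 26, j++
i=3 j=6: A[i]=31>B[j]=27 take 27, j++
i=3 j=7: A[i]=31>B[j]=30 take 30, j++
i=3 j=8: A[i]=31<=B[j]=32 take 31, i++
i=4 j=8: A[i]=34>B[j]=32 take 32, j++
i=4 j=9: B done, take A[i]=34, i++

[2, 5, 6, 19, 19, 21, 26, 27, 30, 31, 32, 34]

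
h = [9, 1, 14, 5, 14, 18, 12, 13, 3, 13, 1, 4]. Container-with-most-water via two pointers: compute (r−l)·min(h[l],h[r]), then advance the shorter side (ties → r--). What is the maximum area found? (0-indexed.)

l=0 r=11: min(9,4)*11=44 best=44 *, r--
l=0 r=10: min(9,1)*10=10 best=44, r--
l=0 r=9: min(9,13)*9=81 best=81 *, l++
l=1 r=9: min(1,13)*8=8 best=81, l++
l=2 r=9: min(14,13)*7=91 best=91 *, r--
l=2 r=8: min(14,3)*6=18 best=91, r--
l=2 r=7: min(14,13)*5=65 best=91, r--
l=2 r=6: min(14,12)*4=48 best=91, r--
l=2 r=5: min(14,18)*3=42 best=91, l++
l=3 r=5: min(5,18)*2=10 best=91, l++
l=4 r=5: min(14,18)*1=14 best=91, l++

max area = 91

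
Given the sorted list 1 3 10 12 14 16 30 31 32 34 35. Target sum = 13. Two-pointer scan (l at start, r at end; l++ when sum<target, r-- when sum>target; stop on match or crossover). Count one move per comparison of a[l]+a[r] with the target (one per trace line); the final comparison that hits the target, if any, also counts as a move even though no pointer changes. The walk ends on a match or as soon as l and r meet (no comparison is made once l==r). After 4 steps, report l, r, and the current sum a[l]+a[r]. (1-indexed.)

[1,11] 1+35=36 >13 → r--
[1,10] 1+34=35 >13 → r--
[1,9] 1+32=33 >13 → r--
[1,8] 1+31=32 >13 → r--

l=1, r=7, sum=31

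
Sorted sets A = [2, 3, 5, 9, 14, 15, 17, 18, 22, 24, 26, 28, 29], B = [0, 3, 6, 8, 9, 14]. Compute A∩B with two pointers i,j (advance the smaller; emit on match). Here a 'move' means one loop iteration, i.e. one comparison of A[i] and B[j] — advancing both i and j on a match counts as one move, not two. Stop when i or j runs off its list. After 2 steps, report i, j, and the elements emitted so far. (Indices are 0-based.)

i=0 j=0: 2>0, j++
i=0 j=1: 2<3, i++

i=1, j=1, emitted=[]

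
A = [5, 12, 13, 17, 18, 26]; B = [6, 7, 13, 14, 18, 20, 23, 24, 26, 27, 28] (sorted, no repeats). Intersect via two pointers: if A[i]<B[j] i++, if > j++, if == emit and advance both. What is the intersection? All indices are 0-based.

intersection = [13, 18, 26]

i=0 j=0: 5<6, i++
i=1 j=0: 12>6, j++
i=1 j=1: 12>7, j++
i=1 j=2: 12<13, i++
i=2 j=2: 13==13 emit, i++,j++
i=3 j=3: 17>14, j++
i=3 j=4: 17<18, i++
i=4 j=4: 18==18 emit, i++,j++
i=5 j=5: 26>20, j++
i=5 j=6: 26>23, j++
i=5 j=7: 26>24, j++
i=5 j=8: 26==26 emit, i++,j++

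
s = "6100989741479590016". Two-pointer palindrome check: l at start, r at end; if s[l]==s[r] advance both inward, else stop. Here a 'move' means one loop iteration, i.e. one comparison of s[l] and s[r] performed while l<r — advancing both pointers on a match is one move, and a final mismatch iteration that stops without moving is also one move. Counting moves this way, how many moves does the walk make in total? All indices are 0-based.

6 moves

l=0 r=18: '6'=='6', l++,r--
l=1 r=17: '1'=='1', l++,r--
l=2 r=16: '0'=='0', l++,r--
l=3 r=15: '0'=='0', l++,r--
l=4 r=14: '9'=='9', l++,r--
l=5 r=13: '8'!='5', stop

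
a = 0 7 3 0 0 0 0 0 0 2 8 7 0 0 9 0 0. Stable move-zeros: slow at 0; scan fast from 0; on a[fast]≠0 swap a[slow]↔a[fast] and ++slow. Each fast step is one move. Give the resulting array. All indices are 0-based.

slow=0 fast=0: a[fast]=0, fast++
slow=0 fast=1: a[fast]=7≠0 swap→a[0]=7, slow++,fast++
slow=1 fast=2: a[fast]=3≠0 swap→a[1]=3, slow++,fast++
slow=2 fast=3: a[fast]=0, fast++
slow=2 fast=4: a[fast]=0, fast++
slow=2 fast=5: a[fast]=0, fast++
slow=2 fast=6: a[fast]=0, fast++
slow=2 fast=7: a[fast]=0, fast++
slow=2 fast=8: a[fast]=0, fast++
slow=2 fast=9: a[fast]=2≠0 swap→a[2]=2, slow++,fast++
slow=3 fast=10: a[fast]=8≠0 swap→a[3]=8, slow++,fast++
slow=4 fast=11: a[fast]=7≠0 swap→a[4]=7, slow++,fast++
slow=5 fast=12: a[fast]=0, fast++
slow=5 fast=13: a[fast]=0, fast++
slow=5 fast=14: a[fast]=9≠0 swap→a[5]=9, slow++,fast++
slow=6 fast=15: a[fast]=0, fast++
slow=6 fast=16: a[fast]=0, fast++

[7, 3, 2, 8, 7, 9, 0, 0, 0, 0, 0, 0, 0, 0, 0, 0, 0]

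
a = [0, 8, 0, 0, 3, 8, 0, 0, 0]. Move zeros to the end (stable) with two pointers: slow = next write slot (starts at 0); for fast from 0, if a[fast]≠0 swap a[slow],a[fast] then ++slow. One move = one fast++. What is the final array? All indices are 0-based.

(s=0,f=0) a[fast]=0 → fast++
(s=0,f=1) a[fast]=8≠0 swap→a[0]=8 → slow++,fast++
(s=1,f=2) a[fast]=0 → fast++
(s=1,f=3) a[fast]=0 → fast++
(s=1,f=4) a[fast]=3≠0 swap→a[1]=3 → slow++,fast++
(s=2,f=5) a[fast]=8≠0 swap→a[2]=8 → slow++,fast++
(s=3,f=6) a[fast]=0 → fast++
(s=3,f=7) a[fast]=0 → fast++
(s=3,f=8) a[fast]=0 → fast++

[8, 3, 8, 0, 0, 0, 0, 0, 0]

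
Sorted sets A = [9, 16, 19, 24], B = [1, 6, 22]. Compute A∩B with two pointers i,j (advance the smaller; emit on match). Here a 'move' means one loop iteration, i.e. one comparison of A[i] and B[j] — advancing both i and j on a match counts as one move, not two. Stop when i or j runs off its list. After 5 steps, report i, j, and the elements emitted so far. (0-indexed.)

[i=0,j=0] 9>1 → j++
[i=0,j=1] 9>6 → j++
[i=0,j=2] 9<22 → i++
[i=1,j=2] 16<22 → i++
[i=2,j=2] 19<22 → i++

i=3, j=2, emitted=[]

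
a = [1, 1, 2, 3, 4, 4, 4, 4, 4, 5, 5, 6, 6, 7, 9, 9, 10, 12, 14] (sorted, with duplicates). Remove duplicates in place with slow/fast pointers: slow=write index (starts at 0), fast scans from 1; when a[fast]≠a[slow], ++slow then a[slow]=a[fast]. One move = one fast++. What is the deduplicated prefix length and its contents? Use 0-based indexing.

(s=0,f=1) a[fast]=1=a[slow] dup → fast++
(s=0,f=2) a[fast]=2≠a[slow]=1 write a[1]=2 → slow++,fast++
(s=1,f=3) a[fast]=3≠a[slow]=2 write a[2]=3 → slow++,fast++
(s=2,f=4) a[fast]=4≠a[slow]=3 write a[3]=4 → slow++,fast++
(s=3,f=5) a[fast]=4=a[slow] dup → fast++
(s=3,f=6) a[fast]=4=a[slow] dup → fast++
(s=3,f=7) a[fast]=4=a[slow] dup → fast++
(s=3,f=8) a[fast]=4=a[slow] dup → fast++
(s=3,f=9) a[fast]=5≠a[slow]=4 write a[4]=5 → slow++,fast++
(s=4,f=10) a[fast]=5=a[slow] dup → fast++
(s=4,f=11) a[fast]=6≠a[slow]=5 write a[5]=6 → slow++,fast++
(s=5,f=12) a[fast]=6=a[slow] dup → fast++
(s=5,f=13) a[fast]=7≠a[slow]=6 write a[6]=7 → slow++,fast++
(s=6,f=14) a[fast]=9≠a[slow]=7 write a[7]=9 → slow++,fast++
(s=7,f=15) a[fast]=9=a[slow] dup → fast++
(s=7,f=16) a[fast]=10≠a[slow]=9 write a[8]=10 → slow++,fast++
(s=8,f=17) a[fast]=12≠a[slow]=10 write a[9]=12 → slow++,fast++
(s=9,f=18) a[fast]=14≠a[slow]=12 write a[10]=14 → slow++,fast++

length 11; prefix = [1, 2, 3, 4, 5, 6, 7, 9, 10, 12, 14]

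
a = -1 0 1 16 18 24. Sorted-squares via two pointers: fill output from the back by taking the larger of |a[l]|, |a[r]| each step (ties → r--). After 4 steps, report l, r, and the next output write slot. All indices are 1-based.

l=1, r=2, next write slot=2

[1,6] |-1|<=|24| out[6]=576 → r--
[1,5] |-1|<=|18| out[5]=324 → r--
[1,4] |-1|<=|16| out[4]=256 → r--
[1,3] |-1|<=|1| out[3]=1 → r--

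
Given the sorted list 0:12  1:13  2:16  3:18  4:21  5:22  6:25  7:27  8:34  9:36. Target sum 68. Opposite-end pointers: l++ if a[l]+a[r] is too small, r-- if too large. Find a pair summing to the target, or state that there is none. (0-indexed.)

no pair

l=0 r=9: 12+36=48 <68, l++
l=1 r=9: 13+36=49 <68, l++
l=2 r=9: 16+36=52 <68, l++
l=3 r=9: 18+36=54 <68, l++
l=4 r=9: 21+36=57 <68, l++
l=5 r=9: 22+36=58 <68, l++
l=6 r=9: 25+36=61 <68, l++
l=7 r=9: 27+36=63 <68, l++
l=8 r=9: 34+36=70 >68, r--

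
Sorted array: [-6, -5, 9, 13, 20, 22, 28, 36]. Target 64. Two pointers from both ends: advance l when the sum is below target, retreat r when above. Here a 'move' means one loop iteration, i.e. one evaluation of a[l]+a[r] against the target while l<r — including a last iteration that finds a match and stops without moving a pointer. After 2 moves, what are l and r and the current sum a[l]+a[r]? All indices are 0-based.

[0,7] -6+36=30 <64 → l++
[1,7] -5+36=31 <64 → l++

l=2, r=7, sum=45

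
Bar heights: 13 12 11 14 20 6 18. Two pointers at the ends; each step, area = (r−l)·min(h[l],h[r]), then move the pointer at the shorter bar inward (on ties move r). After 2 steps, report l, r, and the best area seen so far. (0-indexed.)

l=0 r=6: min(13,18)*6=78 best=78 *, l++
l=1 r=6: min(12,18)*5=60 best=78, l++

l=2, r=6, best area=78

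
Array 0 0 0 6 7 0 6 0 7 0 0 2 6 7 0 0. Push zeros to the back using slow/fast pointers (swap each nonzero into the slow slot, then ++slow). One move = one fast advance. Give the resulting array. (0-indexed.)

[6, 7, 6, 7, 2, 6, 7, 0, 0, 0, 0, 0, 0, 0, 0, 0]

(s=0,f=0) a[fast]=0 → fast++
(s=0,f=1) a[fast]=0 → fast++
(s=0,f=2) a[fast]=0 → fast++
(s=0,f=3) a[fast]=6≠0 swap→a[0]=6 → slow++,fast++
(s=1,f=4) a[fast]=7≠0 swap→a[1]=7 → slow++,fast++
(s=2,f=5) a[fast]=0 → fast++
(s=2,f=6) a[fast]=6≠0 swap→a[2]=6 → slow++,fast++
(s=3,f=7) a[fast]=0 → fast++
(s=3,f=8) a[fast]=7≠0 swap→a[3]=7 → slow++,fast++
(s=4,f=9) a[fast]=0 → fast++
(s=4,f=10) a[fast]=0 → fast++
(s=4,f=11) a[fast]=2≠0 swap→a[4]=2 → slow++,fast++
(s=5,f=12) a[fast]=6≠0 swap→a[5]=6 → slow++,fast++
(s=6,f=13) a[fast]=7≠0 swap→a[6]=7 → slow++,fast++
(s=7,f=14) a[fast]=0 → fast++
(s=7,f=15) a[fast]=0 → fast++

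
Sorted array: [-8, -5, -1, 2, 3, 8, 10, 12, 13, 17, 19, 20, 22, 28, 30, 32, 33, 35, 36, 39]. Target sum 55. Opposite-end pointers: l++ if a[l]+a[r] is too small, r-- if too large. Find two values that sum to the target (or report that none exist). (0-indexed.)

(19, 36)

l=0 r=19: -8+39=31 <55, l++
l=1 r=19: -5+39=34 <55, l++
l=2 r=19: -1+39=38 <55, l++
l=3 r=19: 2+39=41 <55, l++
l=4 r=19: 3+39=42 <55, l++
l=5 r=19: 8+39=47 <55, l++
l=6 r=19: 10+39=49 <55, l++
l=7 r=19: 12+39=51 <55, l++
l=8 r=19: 13+39=52 <55, l++
l=9 r=19: 17+39=56 >55, r--
l=9 r=18: 17+36=53 <55, l++
l=10 r=18: 19+36=55, found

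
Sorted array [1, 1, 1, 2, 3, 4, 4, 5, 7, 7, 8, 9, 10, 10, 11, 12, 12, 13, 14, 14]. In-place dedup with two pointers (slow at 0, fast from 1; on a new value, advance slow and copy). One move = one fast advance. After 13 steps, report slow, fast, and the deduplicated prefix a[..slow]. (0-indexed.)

slow=0 fast=1: a[fast]=1=a[slow] dup, fast++
slow=0 fast=2: a[fast]=1=a[slow] dup, fast++
slow=0 fast=3: a[fast]=2≠a[slow]=1 write a[1]=2, slow++,fast++
slow=1 fast=4: a[fast]=3≠a[slow]=2 write a[2]=3, slow++,fast++
slow=2 fast=5: a[fast]=4≠a[slow]=3 write a[3]=4, slow++,fast++
slow=3 fast=6: a[fast]=4=a[slow] dup, fast++
slow=3 fast=7: a[fast]=5≠a[slow]=4 write a[4]=5, slow++,fast++
slow=4 fast=8: a[fast]=7≠a[slow]=5 write a[5]=7, slow++,fast++
slow=5 fast=9: a[fast]=7=a[slow] dup, fast++
slow=5 fast=10: a[fast]=8≠a[slow]=7 write a[6]=8, slow++,fast++
slow=6 fast=11: a[fast]=9≠a[slow]=8 write a[7]=9, slow++,fast++
slow=7 fast=12: a[fast]=10≠a[slow]=9 write a[8]=10, slow++,fast++
slow=8 fast=13: a[fast]=10=a[slow] dup, fast++

slow=8, fast=14, prefix=[1, 2, 3, 4, 5, 7, 8, 9, 10]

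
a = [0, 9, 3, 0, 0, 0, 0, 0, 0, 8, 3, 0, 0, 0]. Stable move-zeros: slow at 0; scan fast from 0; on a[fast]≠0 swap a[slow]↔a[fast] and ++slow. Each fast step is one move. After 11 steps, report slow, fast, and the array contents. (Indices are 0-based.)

slow=0 fast=0: a[fast]=0, fast++
slow=0 fast=1: a[fast]=9≠0 swap→a[0]=9, slow++,fast++
slow=1 fast=2: a[fast]=3≠0 swap→a[1]=3, slow++,fast++
slow=2 fast=3: a[fast]=0, fast++
slow=2 fast=4: a[fast]=0, fast++
slow=2 fast=5: a[fast]=0, fast++
slow=2 fast=6: a[fast]=0, fast++
slow=2 fast=7: a[fast]=0, fast++
slow=2 fast=8: a[fast]=0, fast++
slow=2 fast=9: a[fast]=8≠0 swap→a[2]=8, slow++,fast++
slow=3 fast=10: a[fast]=3≠0 swap→a[3]=3, slow++,fast++

slow=4, fast=11, a=[9, 3, 8, 3, 0, 0, 0, 0, 0, 0, 0, 0, 0, 0]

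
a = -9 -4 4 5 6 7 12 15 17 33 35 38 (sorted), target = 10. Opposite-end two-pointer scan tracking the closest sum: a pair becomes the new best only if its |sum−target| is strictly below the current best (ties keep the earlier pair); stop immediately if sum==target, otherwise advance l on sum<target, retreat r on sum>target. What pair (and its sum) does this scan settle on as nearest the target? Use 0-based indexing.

l=0 r=11: -9+38=29 d=19 *, r--
l=0 r=10: -9+35=26 d=16 *, r--
l=0 r=9: -9+33=24 d=14 *, r--
l=0 r=8: -9+17=8 d=2 *, l++
l=1 r=8: -4+17=13 d=3, r--
l=1 r=7: -4+15=11 d=1 *, r--
l=1 r=6: -4+12=8 d=2, l++
l=2 r=6: 4+12=16 d=6, r--
l=2 r=5: 4+7=11 d=1, r--
l=2 r=4: 4+6=10 d=0 *, stop

pair (4, 6) with sum 10 (|Δ|=0)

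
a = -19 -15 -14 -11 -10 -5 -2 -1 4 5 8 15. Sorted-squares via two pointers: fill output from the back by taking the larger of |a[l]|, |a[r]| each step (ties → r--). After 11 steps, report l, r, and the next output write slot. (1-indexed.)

l=1 r=12: |-19|>|15| out[12]=361, l++
l=2 r=12: |-15|<=|15| out[11]=225, r--
l=2 r=11: |-15|>|8| out[10]=225, l++
l=3 r=11: |-14|>|8| out[9]=196, l++
l=4 r=11: |-11|>|8| out[8]=121, l++
l=5 r=11: |-10|>|8| out[7]=100, l++
l=6 r=11: |-5|<=|8| out[6]=64, r--
l=6 r=10: |-5|<=|5| out[5]=25, r--
l=6 r=9: |-5|>|4| out[4]=25, l++
l=7 r=9: |-2|<=|4| out[3]=16, r--
l=7 r=8: |-2|>|-1| out[2]=4, l++

l=8, r=8, next write slot=1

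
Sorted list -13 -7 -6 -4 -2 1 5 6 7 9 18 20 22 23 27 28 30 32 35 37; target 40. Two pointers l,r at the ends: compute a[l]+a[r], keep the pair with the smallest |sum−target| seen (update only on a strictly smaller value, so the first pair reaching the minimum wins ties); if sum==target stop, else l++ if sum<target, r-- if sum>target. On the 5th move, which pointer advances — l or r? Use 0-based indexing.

[0,19] -13+37=24 d=16 * → l++
[1,19] -7+37=30 d=10 * → l++
[2,19] -6+37=31 d=9 * → l++
[3,19] -4+37=33 d=7 * → l++
[4,19] -2+37=35 d=5 * → l++

l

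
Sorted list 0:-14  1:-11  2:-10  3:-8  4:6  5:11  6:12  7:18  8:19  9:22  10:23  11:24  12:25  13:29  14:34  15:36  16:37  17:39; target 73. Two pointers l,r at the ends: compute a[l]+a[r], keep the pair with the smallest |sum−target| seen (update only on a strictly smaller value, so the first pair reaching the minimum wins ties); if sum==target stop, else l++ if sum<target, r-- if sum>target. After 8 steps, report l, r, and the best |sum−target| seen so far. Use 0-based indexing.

l=8, r=17, best |Δ|=16

l=0 r=17: -14+39=25 d=48 *, l++
l=1 r=17: -11+39=28 d=45 *, l++
l=2 r=17: -10+39=29 d=44 *, l++
l=3 r=17: -8+39=31 d=42 *, l++
l=4 r=17: 6+39=45 d=28 *, l++
l=5 r=17: 11+39=50 d=23 *, l++
l=6 r=17: 12+39=51 d=22 *, l++
l=7 r=17: 18+39=57 d=16 *, l++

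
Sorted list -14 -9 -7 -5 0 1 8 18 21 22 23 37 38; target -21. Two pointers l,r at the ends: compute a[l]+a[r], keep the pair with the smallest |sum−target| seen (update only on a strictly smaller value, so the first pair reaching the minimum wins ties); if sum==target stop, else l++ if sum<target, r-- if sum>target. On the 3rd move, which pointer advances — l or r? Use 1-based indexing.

[1,13] -14+38=24 d=45 * → r--
[1,12] -14+37=23 d=44 * → r--
[1,11] -14+23=9 d=30 * → r--

r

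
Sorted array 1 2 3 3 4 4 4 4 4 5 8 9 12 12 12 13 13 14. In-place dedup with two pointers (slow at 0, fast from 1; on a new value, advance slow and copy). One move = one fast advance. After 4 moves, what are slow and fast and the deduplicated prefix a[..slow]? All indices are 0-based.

slow=3, fast=5, prefix=[1, 2, 3, 4]

slow=0 fast=1: a[fast]=2≠a[slow]=1 write a[1]=2, slow++,fast++
slow=1 fast=2: a[fast]=3≠a[slow]=2 write a[2]=3, slow++,fast++
slow=2 fast=3: a[fast]=3=a[slow] dup, fast++
slow=2 fast=4: a[fast]=4≠a[slow]=3 write a[3]=4, slow++,fast++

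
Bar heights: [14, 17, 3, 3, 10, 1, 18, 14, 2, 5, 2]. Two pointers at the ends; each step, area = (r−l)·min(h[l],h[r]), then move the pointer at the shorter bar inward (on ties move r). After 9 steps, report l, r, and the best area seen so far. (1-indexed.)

[1,11] min(14,2)*10=20 best=20 * → r--
[1,10] min(14,5)*9=45 best=45 * → r--
[1,9] min(14,2)*8=16 best=45 → r--
[1,8] min(14,14)*7=98 best=98 * → r--
[1,7] min(14,18)*6=84 best=98 → l++
[2,7] min(17,18)*5=85 best=98 → l++
[3,7] min(3,18)*4=12 best=98 → l++
[4,7] min(3,18)*3=9 best=98 → l++
[5,7] min(10,18)*2=20 best=98 → l++

l=6, r=7, best area=98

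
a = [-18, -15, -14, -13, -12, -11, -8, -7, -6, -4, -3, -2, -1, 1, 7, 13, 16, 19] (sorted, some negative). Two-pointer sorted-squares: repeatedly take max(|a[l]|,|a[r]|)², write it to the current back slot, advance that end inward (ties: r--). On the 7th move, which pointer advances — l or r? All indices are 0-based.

l

[0,17] |-18|<=|19| out[17]=361 → r--
[0,16] |-18|>|16| out[16]=324 → l++
[1,16] |-15|<=|16| out[15]=256 → r--
[1,15] |-15|>|13| out[14]=225 → l++
[2,15] |-14|>|13| out[13]=196 → l++
[3,15] |-13|<=|13| out[12]=169 → r--
[3,14] |-13|>|7| out[11]=169 → l++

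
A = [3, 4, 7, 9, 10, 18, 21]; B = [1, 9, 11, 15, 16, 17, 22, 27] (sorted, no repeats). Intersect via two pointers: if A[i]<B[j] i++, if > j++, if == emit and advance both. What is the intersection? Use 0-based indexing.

intersection = [9]

i=0 j=0: 3>1, j++
i=0 j=1: 3<9, i++
i=1 j=1: 4<9, i++
i=2 j=1: 7<9, i++
i=3 j=1: 9==9 emit, i++,j++
i=4 j=2: 10<11, i++
i=5 j=2: 18>11, j++
i=5 j=3: 18>15, j++
i=5 j=4: 18>16, j++
i=5 j=5: 18>17, j++
i=5 j=6: 18<22, i++
i=6 j=6: 21<22, i++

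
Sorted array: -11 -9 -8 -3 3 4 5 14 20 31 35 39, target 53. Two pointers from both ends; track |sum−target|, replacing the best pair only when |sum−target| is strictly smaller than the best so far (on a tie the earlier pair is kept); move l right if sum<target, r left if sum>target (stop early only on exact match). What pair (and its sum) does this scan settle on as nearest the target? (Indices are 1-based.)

pair (14, 39) with sum 53 (|Δ|=0)

[1,12] -11+39=28 d=25 * → l++
[2,12] -9+39=30 d=23 * → l++
[3,12] -8+39=31 d=22 * → l++
[4,12] -3+39=36 d=17 * → l++
[5,12] 3+39=42 d=11 * → l++
[6,12] 4+39=43 d=10 * → l++
[7,12] 5+39=44 d=9 * → l++
[8,12] 14+39=53 d=0 * → stop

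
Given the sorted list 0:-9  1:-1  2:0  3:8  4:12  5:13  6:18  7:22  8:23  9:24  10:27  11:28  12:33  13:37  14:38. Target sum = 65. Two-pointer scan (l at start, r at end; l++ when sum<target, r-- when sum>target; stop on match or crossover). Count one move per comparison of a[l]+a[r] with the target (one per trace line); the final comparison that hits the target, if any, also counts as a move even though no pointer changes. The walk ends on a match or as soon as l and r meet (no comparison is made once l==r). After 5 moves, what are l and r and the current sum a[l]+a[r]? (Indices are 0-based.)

[0,14] -9+38=29 <65 → l++
[1,14] -1+38=37 <65 → l++
[2,14] 0+38=38 <65 → l++
[3,14] 8+38=46 <65 → l++
[4,14] 12+38=50 <65 → l++

l=5, r=14, sum=51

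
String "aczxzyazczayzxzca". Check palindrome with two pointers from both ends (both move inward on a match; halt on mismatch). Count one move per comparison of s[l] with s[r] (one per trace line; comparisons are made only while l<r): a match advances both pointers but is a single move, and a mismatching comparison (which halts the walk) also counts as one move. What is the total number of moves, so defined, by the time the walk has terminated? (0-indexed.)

[0,16] 'a'=='a' → l++,r--
[1,15] 'c'=='c' → l++,r--
[2,14] 'z'=='z' → l++,r--
[3,13] 'x'=='x' → l++,r--
[4,12] 'z'=='z' → l++,r--
[5,11] 'y'=='y' → l++,r--
[6,10] 'a'=='a' → l++,r--
[7,9] 'z'=='z' → l++,r--

8 moves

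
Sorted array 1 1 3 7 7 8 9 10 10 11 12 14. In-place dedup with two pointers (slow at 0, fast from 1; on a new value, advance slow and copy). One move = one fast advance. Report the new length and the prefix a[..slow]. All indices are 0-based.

(s=0,f=1) a[fast]=1=a[slow] dup → fast++
(s=0,f=2) a[fast]=3≠a[slow]=1 write a[1]=3 → slow++,fast++
(s=1,f=3) a[fast]=7≠a[slow]=3 write a[2]=7 → slow++,fast++
(s=2,f=4) a[fast]=7=a[slow] dup → fast++
(s=2,f=5) a[fast]=8≠a[slow]=7 write a[3]=8 → slow++,fast++
(s=3,f=6) a[fast]=9≠a[slow]=8 write a[4]=9 → slow++,fast++
(s=4,f=7) a[fast]=10≠a[slow]=9 write a[5]=10 → slow++,fast++
(s=5,f=8) a[fast]=10=a[slow] dup → fast++
(s=5,f=9) a[fast]=11≠a[slow]=10 write a[6]=11 → slow++,fast++
(s=6,f=10) a[fast]=12≠a[slow]=11 write a[7]=12 → slow++,fast++
(s=7,f=11) a[fast]=14≠a[slow]=12 write a[8]=14 → slow++,fast++

length 9; prefix = [1, 3, 7, 8, 9, 10, 11, 12, 14]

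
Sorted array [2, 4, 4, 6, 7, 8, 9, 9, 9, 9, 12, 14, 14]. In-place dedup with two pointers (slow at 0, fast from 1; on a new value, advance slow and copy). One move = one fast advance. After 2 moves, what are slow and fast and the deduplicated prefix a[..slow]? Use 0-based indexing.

slow=0 fast=1: a[fast]=4≠a[slow]=2 write a[1]=4, slow++,fast++
slow=1 fast=2: a[fast]=4=a[slow] dup, fast++

slow=1, fast=3, prefix=[2, 4]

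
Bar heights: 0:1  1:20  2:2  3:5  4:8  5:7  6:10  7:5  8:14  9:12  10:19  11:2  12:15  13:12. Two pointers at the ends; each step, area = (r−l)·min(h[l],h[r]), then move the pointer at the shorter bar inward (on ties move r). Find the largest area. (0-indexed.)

l=0 r=13: min(1,12)*13=13 best=13 *, l++
l=1 r=13: min(20,12)*12=144 best=144 *, r--
l=1 r=12: min(20,15)*11=165 best=165 *, r--
l=1 r=11: min(20,2)*10=20 best=165, r--
l=1 r=10: min(20,19)*9=171 best=171 *, r--
l=1 r=9: min(20,12)*8=96 best=171, r--
l=1 r=8: min(20,14)*7=98 best=171, r--
l=1 r=7: min(20,5)*6=30 best=171, r--
l=1 r=6: min(20,10)*5=50 best=171, r--
l=1 r=5: min(20,7)*4=28 best=171, r--
l=1 r=4: min(20,8)*3=24 best=171, r--
l=1 r=3: min(20,5)*2=10 best=171, r--
l=1 r=2: min(20,2)*1=2 best=171, r--

max area = 171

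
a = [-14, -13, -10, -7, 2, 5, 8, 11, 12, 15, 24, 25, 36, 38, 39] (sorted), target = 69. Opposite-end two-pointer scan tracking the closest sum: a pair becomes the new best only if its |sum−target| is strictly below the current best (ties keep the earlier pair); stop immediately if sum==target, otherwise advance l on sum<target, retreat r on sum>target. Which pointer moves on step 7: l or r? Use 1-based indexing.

l

[1,15] -14+39=25 d=44 * → l++
[2,15] -13+39=26 d=43 * → l++
[3,15] -10+39=29 d=40 * → l++
[4,15] -7+39=32 d=37 * → l++
[5,15] 2+39=41 d=28 * → l++
[6,15] 5+39=44 d=25 * → l++
[7,15] 8+39=47 d=22 * → l++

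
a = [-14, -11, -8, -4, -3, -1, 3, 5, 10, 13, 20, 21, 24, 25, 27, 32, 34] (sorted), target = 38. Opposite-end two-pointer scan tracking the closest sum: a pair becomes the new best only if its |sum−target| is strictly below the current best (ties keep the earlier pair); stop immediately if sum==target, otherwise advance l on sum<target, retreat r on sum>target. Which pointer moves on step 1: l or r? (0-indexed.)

[0,16] -14+34=20 d=18 * → l++

l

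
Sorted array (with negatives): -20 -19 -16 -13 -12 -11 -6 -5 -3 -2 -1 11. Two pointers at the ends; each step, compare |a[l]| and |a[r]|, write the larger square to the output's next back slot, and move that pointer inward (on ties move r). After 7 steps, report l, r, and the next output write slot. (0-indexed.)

l=6, r=10, next write slot=4

l=0 r=11: |-20|>|11| out[11]=400, l++
l=1 r=11: |-19|>|11| out[10]=361, l++
l=2 r=11: |-16|>|11| out[9]=256, l++
l=3 r=11: |-13|>|11| out[8]=169, l++
l=4 r=11: |-12|>|11| out[7]=144, l++
l=5 r=11: |-11|<=|11| out[6]=121, r--
l=5 r=10: |-11|>|-1| out[5]=121, l++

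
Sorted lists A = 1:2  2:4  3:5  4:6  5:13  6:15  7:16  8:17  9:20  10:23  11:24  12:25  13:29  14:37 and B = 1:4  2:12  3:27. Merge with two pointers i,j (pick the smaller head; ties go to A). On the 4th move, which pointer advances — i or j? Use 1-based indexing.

i

[i=1,j=1] A[i]=2<=B[j]=4 take 2 → i++
[i=2,j=1] A[i]=4<=B[j]=4 take 4 → i++
[i=3,j=1] A[i]=5>B[j]=4 take 4 → j++
[i=3,j=2] A[i]=5<=B[j]=12 take 5 → i++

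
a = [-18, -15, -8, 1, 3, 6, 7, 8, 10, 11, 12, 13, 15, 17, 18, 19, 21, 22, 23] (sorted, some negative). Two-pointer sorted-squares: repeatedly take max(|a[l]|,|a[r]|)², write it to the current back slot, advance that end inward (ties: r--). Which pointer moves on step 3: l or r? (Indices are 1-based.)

[1,19] |-18|<=|23| out[19]=529 → r--
[1,18] |-18|<=|22| out[18]=484 → r--
[1,17] |-18|<=|21| out[17]=441 → r--

r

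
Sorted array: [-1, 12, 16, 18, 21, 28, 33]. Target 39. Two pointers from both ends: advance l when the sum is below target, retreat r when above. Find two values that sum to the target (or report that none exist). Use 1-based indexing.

[1,7] -1+33=32 <39 → l++
[2,7] 12+33=45 >39 → r--
[2,6] 12+28=40 >39 → r--
[2,5] 12+21=33 <39 → l++
[3,5] 16+21=37 <39 → l++
[4,5] 18+21=39 → found

(18, 21)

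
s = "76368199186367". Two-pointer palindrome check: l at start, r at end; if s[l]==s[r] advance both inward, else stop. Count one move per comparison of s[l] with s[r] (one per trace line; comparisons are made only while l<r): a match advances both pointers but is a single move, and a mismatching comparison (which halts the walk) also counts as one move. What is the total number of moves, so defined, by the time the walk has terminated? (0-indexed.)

[0,13] '7'=='7' → l++,r--
[1,12] '6'=='6' → l++,r--
[2,11] '3'=='3' → l++,r--
[3,10] '6'=='6' → l++,r--
[4,9] '8'=='8' → l++,r--
[5,8] '1'=='1' → l++,r--
[6,7] '9'=='9' → l++,r--

7 moves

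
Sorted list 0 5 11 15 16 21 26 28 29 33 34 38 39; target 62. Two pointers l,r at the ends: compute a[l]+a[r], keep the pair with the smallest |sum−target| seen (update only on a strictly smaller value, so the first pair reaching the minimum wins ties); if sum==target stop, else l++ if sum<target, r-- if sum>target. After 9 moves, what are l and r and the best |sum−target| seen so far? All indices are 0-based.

l=0 r=12: 0+39=39 d=23 *, l++
l=1 r=12: 5+39=44 d=18 *, l++
l=2 r=12: 11+39=50 d=12 *, l++
l=3 r=12: 15+39=54 d=8 *, l++
l=4 r=12: 16+39=55 d=7 *, l++
l=5 r=12: 21+39=60 d=2 *, l++
l=6 r=12: 26+39=65 d=3, r--
l=6 r=11: 26+38=64 d=2, r--
l=6 r=10: 26+34=60 d=2, l++

l=7, r=10, best |Δ|=2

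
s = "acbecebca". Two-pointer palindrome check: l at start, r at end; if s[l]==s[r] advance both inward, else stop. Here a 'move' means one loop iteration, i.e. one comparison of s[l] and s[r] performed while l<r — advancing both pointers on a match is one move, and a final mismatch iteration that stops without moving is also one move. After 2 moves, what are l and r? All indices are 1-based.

l=3, r=7

[1,9] 'a'=='a' → l++,r--
[2,8] 'c'=='c' → l++,r--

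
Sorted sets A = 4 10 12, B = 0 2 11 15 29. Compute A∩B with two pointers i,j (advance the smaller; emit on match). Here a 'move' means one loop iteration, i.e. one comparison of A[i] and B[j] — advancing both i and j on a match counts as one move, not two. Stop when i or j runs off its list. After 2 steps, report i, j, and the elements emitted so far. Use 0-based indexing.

i=0, j=2, emitted=[]

[i=0,j=0] 4>0 → j++
[i=0,j=1] 4>2 → j++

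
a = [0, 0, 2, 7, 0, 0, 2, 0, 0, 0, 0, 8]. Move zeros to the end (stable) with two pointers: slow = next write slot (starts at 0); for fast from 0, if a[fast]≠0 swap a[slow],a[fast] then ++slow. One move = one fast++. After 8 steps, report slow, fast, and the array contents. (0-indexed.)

slow=3, fast=8, a=[2, 7, 2, 0, 0, 0, 0, 0, 0, 0, 0, 8]

(s=0,f=0) a[fast]=0 → fast++
(s=0,f=1) a[fast]=0 → fast++
(s=0,f=2) a[fast]=2≠0 swap→a[0]=2 → slow++,fast++
(s=1,f=3) a[fast]=7≠0 swap→a[1]=7 → slow++,fast++
(s=2,f=4) a[fast]=0 → fast++
(s=2,f=5) a[fast]=0 → fast++
(s=2,f=6) a[fast]=2≠0 swap→a[2]=2 → slow++,fast++
(s=3,f=7) a[fast]=0 → fast++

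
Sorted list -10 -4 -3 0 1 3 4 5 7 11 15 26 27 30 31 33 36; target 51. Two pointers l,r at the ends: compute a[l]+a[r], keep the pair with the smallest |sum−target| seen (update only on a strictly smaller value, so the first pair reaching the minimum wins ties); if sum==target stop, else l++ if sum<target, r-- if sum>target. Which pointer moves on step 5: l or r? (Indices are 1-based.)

l=1 r=17: -10+36=26 d=25 *, l++
l=2 r=17: -4+36=32 d=19 *, l++
l=3 r=17: -3+36=33 d=18 *, l++
l=4 r=17: 0+36=36 d=15 *, l++
l=5 r=17: 1+36=37 d=14 *, l++

l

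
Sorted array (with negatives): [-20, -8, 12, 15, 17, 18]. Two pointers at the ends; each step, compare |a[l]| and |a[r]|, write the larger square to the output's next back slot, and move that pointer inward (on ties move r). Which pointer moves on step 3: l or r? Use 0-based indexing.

r

l=0 r=5: |-20|>|18| out[5]=400, l++
l=1 r=5: |-8|<=|18| out[4]=324, r--
l=1 r=4: |-8|<=|17| out[3]=289, r--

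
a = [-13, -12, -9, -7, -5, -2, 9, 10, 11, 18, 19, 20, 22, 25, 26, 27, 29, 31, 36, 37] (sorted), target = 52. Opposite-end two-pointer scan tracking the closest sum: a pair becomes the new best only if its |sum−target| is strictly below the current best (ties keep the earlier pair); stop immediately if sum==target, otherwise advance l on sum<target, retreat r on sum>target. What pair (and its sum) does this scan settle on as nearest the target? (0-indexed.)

[0,19] -13+37=24 d=28 * → l++
[1,19] -12+37=25 d=27 * → l++
[2,19] -9+37=28 d=24 * → l++
[3,19] -7+37=30 d=22 * → l++
[4,19] -5+37=32 d=20 * → l++
[5,19] -2+37=35 d=17 * → l++
[6,19] 9+37=46 d=6 * → l++
[7,19] 10+37=47 d=5 * → l++
[8,19] 11+37=48 d=4 * → l++
[9,19] 18+37=55 d=3 * → r--
[9,18] 18+36=54 d=2 * → r--
[9,17] 18+31=49 d=3 → l++
[10,17] 19+31=50 d=2 → l++
[11,17] 20+31=51 d=1 * → l++
[12,17] 22+31=53 d=1 → r--
[12,16] 22+29=51 d=1 → l++
[13,16] 25+29=54 d=2 → r--
[13,15] 25+27=52 d=0 * → stop

pair (25, 27) with sum 52 (|Δ|=0)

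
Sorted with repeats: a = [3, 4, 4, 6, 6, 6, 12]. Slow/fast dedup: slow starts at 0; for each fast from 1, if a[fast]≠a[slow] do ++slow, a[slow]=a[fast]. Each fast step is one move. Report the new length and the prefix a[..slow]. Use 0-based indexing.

length 4; prefix = [3, 4, 6, 12]

slow=0 fast=1: a[fast]=4≠a[slow]=3 write a[1]=4, slow++,fast++
slow=1 fast=2: a[fast]=4=a[slow] dup, fast++
slow=1 fast=3: a[fast]=6≠a[slow]=4 write a[2]=6, slow++,fast++
slow=2 fast=4: a[fast]=6=a[slow] dup, fast++
slow=2 fast=5: a[fast]=6=a[slow] dup, fast++
slow=2 fast=6: a[fast]=12≠a[slow]=6 write a[3]=12, slow++,fast++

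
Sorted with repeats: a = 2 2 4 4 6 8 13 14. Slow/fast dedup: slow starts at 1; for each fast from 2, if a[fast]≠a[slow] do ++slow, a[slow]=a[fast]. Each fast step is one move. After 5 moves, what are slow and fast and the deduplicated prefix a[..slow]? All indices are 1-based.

(s=1,f=2) a[fast]=2=a[slow] dup → fast++
(s=1,f=3) a[fast]=4≠a[slow]=2 write a[2]=4 → slow++,fast++
(s=2,f=4) a[fast]=4=a[slow] dup → fast++
(s=2,f=5) a[fast]=6≠a[slow]=4 write a[3]=6 → slow++,fast++
(s=3,f=6) a[fast]=8≠a[slow]=6 write a[4]=8 → slow++,fast++

slow=4, fast=7, prefix=[2, 4, 6, 8]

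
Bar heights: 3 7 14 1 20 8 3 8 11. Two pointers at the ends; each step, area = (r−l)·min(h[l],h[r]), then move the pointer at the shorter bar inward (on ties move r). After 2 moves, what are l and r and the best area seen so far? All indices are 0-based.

l=2, r=8, best area=49

l=0 r=8: min(3,11)*8=24 best=24 *, l++
l=1 r=8: min(7,11)*7=49 best=49 *, l++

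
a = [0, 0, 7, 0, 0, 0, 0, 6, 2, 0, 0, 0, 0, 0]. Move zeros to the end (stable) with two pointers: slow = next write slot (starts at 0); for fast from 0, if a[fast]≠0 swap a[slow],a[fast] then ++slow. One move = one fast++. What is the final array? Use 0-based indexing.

[7, 6, 2, 0, 0, 0, 0, 0, 0, 0, 0, 0, 0, 0]

(s=0,f=0) a[fast]=0 → fast++
(s=0,f=1) a[fast]=0 → fast++
(s=0,f=2) a[fast]=7≠0 swap→a[0]=7 → slow++,fast++
(s=1,f=3) a[fast]=0 → fast++
(s=1,f=4) a[fast]=0 → fast++
(s=1,f=5) a[fast]=0 → fast++
(s=1,f=6) a[fast]=0 → fast++
(s=1,f=7) a[fast]=6≠0 swap→a[1]=6 → slow++,fast++
(s=2,f=8) a[fast]=2≠0 swap→a[2]=2 → slow++,fast++
(s=3,f=9) a[fast]=0 → fast++
(s=3,f=10) a[fast]=0 → fast++
(s=3,f=11) a[fast]=0 → fast++
(s=3,f=12) a[fast]=0 → fast++
(s=3,f=13) a[fast]=0 → fast++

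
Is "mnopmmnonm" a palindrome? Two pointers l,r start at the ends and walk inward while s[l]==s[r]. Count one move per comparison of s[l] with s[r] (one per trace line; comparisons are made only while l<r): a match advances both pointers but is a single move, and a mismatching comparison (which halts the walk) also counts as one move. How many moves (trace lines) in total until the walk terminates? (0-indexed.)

[0,9] 'm'=='m' → l++,r--
[1,8] 'n'=='n' → l++,r--
[2,7] 'o'=='o' → l++,r--
[3,6] 'p'!='n' → stop

4 moves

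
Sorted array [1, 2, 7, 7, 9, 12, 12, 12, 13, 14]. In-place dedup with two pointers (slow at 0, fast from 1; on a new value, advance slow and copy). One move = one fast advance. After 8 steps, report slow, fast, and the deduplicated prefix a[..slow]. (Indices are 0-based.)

slow=0 fast=1: a[fast]=2≠a[slow]=1 write a[1]=2, slow++,fast++
slow=1 fast=2: a[fast]=7≠a[slow]=2 write a[2]=7, slow++,fast++
slow=2 fast=3: a[fast]=7=a[slow] dup, fast++
slow=2 fast=4: a[fast]=9≠a[slow]=7 write a[3]=9, slow++,fast++
slow=3 fast=5: a[fast]=12≠a[slow]=9 write a[4]=12, slow++,fast++
slow=4 fast=6: a[fast]=12=a[slow] dup, fast++
slow=4 fast=7: a[fast]=12=a[slow] dup, fast++
slow=4 fast=8: a[fast]=13≠a[slow]=12 write a[5]=13, slow++,fast++

slow=5, fast=9, prefix=[1, 2, 7, 9, 12, 13]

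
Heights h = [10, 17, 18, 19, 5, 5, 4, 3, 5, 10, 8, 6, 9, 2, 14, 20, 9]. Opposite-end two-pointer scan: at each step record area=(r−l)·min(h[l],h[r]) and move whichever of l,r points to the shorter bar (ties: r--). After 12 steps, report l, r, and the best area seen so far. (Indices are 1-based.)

l=12, r=16, best area=238

[1,17] min(10,9)*16=144 best=144 * → r--
[1,16] min(10,20)*15=150 best=150 * → l++
[2,16] min(17,20)*14=238 best=238 * → l++
[3,16] min(18,20)*13=234 best=238 → l++
[4,16] min(19,20)*12=228 best=238 → l++
[5,16] min(5,20)*11=55 best=238 → l++
[6,16] min(5,20)*10=50 best=238 → l++
[7,16] min(4,20)*9=36 best=238 → l++
[8,16] min(3,20)*8=24 best=238 → l++
[9,16] min(5,20)*7=35 best=238 → l++
[10,16] min(10,20)*6=60 best=238 → l++
[11,16] min(8,20)*5=40 best=238 → l++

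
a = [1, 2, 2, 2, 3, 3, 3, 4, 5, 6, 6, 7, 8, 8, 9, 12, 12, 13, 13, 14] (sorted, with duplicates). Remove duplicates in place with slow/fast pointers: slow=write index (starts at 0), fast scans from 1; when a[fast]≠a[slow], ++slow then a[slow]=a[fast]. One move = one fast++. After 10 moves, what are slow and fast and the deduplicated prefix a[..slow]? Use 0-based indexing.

slow=0 fast=1: a[fast]=2≠a[slow]=1 write a[1]=2, slow++,fast++
slow=1 fast=2: a[fast]=2=a[slow] dup, fast++
slow=1 fast=3: a[fast]=2=a[slow] dup, fast++
slow=1 fast=4: a[fast]=3≠a[slow]=2 write a[2]=3, slow++,fast++
slow=2 fast=5: a[fast]=3=a[slow] dup, fast++
slow=2 fast=6: a[fast]=3=a[slow] dup, fast++
slow=2 fast=7: a[fast]=4≠a[slow]=3 write a[3]=4, slow++,fast++
slow=3 fast=8: a[fast]=5≠a[slow]=4 write a[4]=5, slow++,fast++
slow=4 fast=9: a[fast]=6≠a[slow]=5 write a[5]=6, slow++,fast++
slow=5 fast=10: a[fast]=6=a[slow] dup, fast++

slow=5, fast=11, prefix=[1, 2, 3, 4, 5, 6]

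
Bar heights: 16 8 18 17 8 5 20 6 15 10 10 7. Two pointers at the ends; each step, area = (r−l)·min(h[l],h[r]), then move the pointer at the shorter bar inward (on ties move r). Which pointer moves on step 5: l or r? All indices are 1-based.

r

[1,12] min(16,7)*11=77 best=77 * → r--
[1,11] min(16,10)*10=100 best=100 * → r--
[1,10] min(16,10)*9=90 best=100 → r--
[1,9] min(16,15)*8=120 best=120 * → r--
[1,8] min(16,6)*7=42 best=120 → r--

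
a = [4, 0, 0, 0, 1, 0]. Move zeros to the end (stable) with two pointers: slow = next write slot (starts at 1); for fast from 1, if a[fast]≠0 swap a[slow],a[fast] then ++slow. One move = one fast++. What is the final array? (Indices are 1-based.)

[4, 1, 0, 0, 0, 0]

slow=1 fast=1: a[fast]=4≠0 swap→a[1]=4, slow++,fast++
slow=2 fast=2: a[fast]=0, fast++
slow=2 fast=3: a[fast]=0, fast++
slow=2 fast=4: a[fast]=0, fast++
slow=2 fast=5: a[fast]=1≠0 swap→a[2]=1, slow++,fast++
slow=3 fast=6: a[fast]=0, fast++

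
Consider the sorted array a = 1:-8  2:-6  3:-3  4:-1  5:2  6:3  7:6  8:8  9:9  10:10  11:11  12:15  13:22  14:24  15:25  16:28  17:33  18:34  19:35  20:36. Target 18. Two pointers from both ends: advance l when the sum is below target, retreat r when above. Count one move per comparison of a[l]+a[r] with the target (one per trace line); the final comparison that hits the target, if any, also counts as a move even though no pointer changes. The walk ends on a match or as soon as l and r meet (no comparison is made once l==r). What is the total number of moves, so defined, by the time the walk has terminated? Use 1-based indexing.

[1,20] -8+36=28 >18 → r--
[1,19] -8+35=27 >18 → r--
[1,18] -8+34=26 >18 → r--
[1,17] -8+33=25 >18 → r--
[1,16] -8+28=20 >18 → r--
[1,15] -8+25=17 <18 → l++
[2,15] -6+25=19 >18 → r--
[2,14] -6+24=18 → found

8 moves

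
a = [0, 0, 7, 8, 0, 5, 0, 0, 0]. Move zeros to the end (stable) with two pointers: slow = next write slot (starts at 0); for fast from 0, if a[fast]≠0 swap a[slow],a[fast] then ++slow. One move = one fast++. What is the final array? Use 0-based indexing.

[7, 8, 5, 0, 0, 0, 0, 0, 0]

(s=0,f=0) a[fast]=0 → fast++
(s=0,f=1) a[fast]=0 → fast++
(s=0,f=2) a[fast]=7≠0 swap→a[0]=7 → slow++,fast++
(s=1,f=3) a[fast]=8≠0 swap→a[1]=8 → slow++,fast++
(s=2,f=4) a[fast]=0 → fast++
(s=2,f=5) a[fast]=5≠0 swap→a[2]=5 → slow++,fast++
(s=3,f=6) a[fast]=0 → fast++
(s=3,f=7) a[fast]=0 → fast++
(s=3,f=8) a[fast]=0 → fast++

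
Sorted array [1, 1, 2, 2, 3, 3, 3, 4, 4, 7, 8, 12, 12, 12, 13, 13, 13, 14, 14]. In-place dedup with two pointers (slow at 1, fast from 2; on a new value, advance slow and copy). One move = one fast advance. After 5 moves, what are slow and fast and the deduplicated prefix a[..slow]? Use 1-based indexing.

slow=3, fast=7, prefix=[1, 2, 3]

slow=1 fast=2: a[fast]=1=a[slow] dup, fast++
slow=1 fast=3: a[fast]=2≠a[slow]=1 write a[2]=2, slow++,fast++
slow=2 fast=4: a[fast]=2=a[slow] dup, fast++
slow=2 fast=5: a[fast]=3≠a[slow]=2 write a[3]=3, slow++,fast++
slow=3 fast=6: a[fast]=3=a[slow] dup, fast++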